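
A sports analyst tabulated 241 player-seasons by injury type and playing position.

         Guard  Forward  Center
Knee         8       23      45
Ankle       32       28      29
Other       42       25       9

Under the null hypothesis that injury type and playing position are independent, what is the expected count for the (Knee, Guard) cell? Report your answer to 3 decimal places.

Row total (Knee) = 76; column total (Guard) = 82; grand total N = 241.
Expected count = (row total × column total) / N = 76 × 82 / 241 = 25.859.

25.859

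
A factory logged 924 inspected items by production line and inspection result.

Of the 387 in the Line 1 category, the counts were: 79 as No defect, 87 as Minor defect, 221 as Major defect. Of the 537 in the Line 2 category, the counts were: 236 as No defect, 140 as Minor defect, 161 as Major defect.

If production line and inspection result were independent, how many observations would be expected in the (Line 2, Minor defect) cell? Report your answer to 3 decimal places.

Row total (Line 2) = 537; column total (Minor defect) = 227; grand total N = 924.
Expected count = (row total × column total) / N = 537 × 227 / 924 = 131.925.

131.925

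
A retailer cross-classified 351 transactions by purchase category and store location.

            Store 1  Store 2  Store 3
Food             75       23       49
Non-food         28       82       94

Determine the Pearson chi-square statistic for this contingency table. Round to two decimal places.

61.12

Row totals: 147, 204. Column totals: 103, 105, 143. Grand total N = 351.
Expected counts (row total × column total / N):
  Food, Store 1: 147×103/351 = 43.1368
  Food, Store 2: 147×105/351 = 43.9744
  Food, Store 3: 147×143/351 = 59.8889
  Non-food, Store 1: 204×103/351 = 59.8632
  Non-food, Store 2: 204×105/351 = 61.0256
  Non-food, Store 3: 204×143/351 = 83.1111
Contributions (O − E)²/E:
  (75 − 43.1368)²/43.1368 = 23.5359
  (23 − 43.9744)²/43.9744 = 10.0041
  (49 − 59.8889)²/59.8889 = 1.9798
  (28 − 59.8632)²/59.8632 = 16.9597
  (82 − 61.0256)²/61.0256 = 7.2089
  (94 − 83.1111)²/83.1111 = 1.4266
χ² = 23.5359 + 10.0041 + 1.9798 + 16.9597 + 7.2089 + 1.4266 = 61.12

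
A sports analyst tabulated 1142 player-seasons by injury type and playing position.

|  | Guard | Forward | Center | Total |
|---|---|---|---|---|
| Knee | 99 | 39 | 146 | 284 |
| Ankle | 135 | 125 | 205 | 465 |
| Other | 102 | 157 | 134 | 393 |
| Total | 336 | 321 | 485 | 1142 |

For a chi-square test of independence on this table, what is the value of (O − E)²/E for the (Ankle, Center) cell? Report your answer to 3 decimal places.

Row total (Ankle) = 465; column total (Center) = 485; N = 1142.
Expected count E = 465 × 485 / 1142 = 197.48249.
Contribution = (O − E)²/E = (205 − 197.48249)² / 197.48249 = 0.286.

0.286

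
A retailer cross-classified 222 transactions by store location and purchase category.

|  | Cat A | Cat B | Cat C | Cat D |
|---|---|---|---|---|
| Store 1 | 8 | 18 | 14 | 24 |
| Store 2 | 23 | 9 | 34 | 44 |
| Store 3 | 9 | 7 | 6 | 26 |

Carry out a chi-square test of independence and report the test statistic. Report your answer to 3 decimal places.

19.094

Row totals: 64, 110, 48. Column totals: 40, 34, 54, 94. Grand total N = 222.
Expected counts (row total × column total / N):
  Store 1, Cat A: 64×40/222 = 11.5315
  Store 1, Cat B: 64×34/222 = 9.8018
  Store 1, Cat C: 64×54/222 = 15.5676
  Store 1, Cat D: 64×94/222 = 27.0991
  Store 2, Cat A: 110×40/222 = 19.8198
  Store 2, Cat B: 110×34/222 = 16.8468
  Store 2, Cat C: 110×54/222 = 26.7568
  Store 2, Cat D: 110×94/222 = 46.5766
  Store 3, Cat A: 48×40/222 = 8.6486
  Store 3, Cat B: 48×34/222 = 7.3514
  Store 3, Cat C: 48×54/222 = 11.6757
  Store 3, Cat D: 48×94/222 = 20.3243
Contributions (O − E)²/E:
  (8 − 11.5315)²/11.5315 = 1.0815
  (18 − 9.8018)²/9.8018 = 6.8570
  (14 − 15.5676)²/15.5676 = 0.1579
  (24 − 27.0991)²/27.0991 = 0.3544
  (23 − 19.8198)²/19.8198 = 0.5103
  (9 − 16.8468)²/16.8468 = 3.6548
  (34 − 26.7568)²/26.7568 = 1.9608
  (44 − 46.5766)²/46.5766 = 0.1425
  (9 − 8.6486)²/8.6486 = 0.0143
  (7 − 7.3514)²/7.3514 = 0.0168
  (6 − 11.6757)²/11.6757 = 2.7590
  (26 − 20.3243)²/20.3243 = 1.5850
χ² = 1.0815 + 6.8570 + 0.1579 + 0.3544 + 0.5103 + 3.6548 + 1.9608 + 0.1425 + 0.0143 + 0.0168 + 2.7590 + 1.5850 = 19.094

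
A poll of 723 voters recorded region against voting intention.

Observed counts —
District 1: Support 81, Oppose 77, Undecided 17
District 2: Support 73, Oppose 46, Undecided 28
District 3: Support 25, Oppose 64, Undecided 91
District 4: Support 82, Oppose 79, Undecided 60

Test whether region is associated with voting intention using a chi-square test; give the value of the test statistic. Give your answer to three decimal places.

Row totals: 175, 147, 180, 221. Column totals: 261, 266, 196. Grand total N = 723.
Expected counts (row total × column total / N):
  District 1, Support: 175×261/723 = 63.1743
  District 1, Oppose: 175×266/723 = 64.3845
  District 1, Undecided: 175×196/723 = 47.4412
  District 2, Support: 147×261/723 = 53.0664
  District 2, Oppose: 147×266/723 = 54.0830
  District 2, Undecided: 147×196/723 = 39.8506
  District 3, Support: 180×261/723 = 64.9793
  District 3, Oppose: 180×266/723 = 66.2241
  District 3, Undecided: 180×196/723 = 48.7967
  District 4, Support: 221×261/723 = 79.7801
  District 4, Oppose: 221×266/723 = 81.3084
  District 4, Undecided: 221×196/723 = 59.9115
Contributions (O − E)²/E:
  (81 − 63.1743)²/63.1743 = 5.0298
  (77 − 64.3845)²/64.3845 = 2.4719
  (17 − 47.4412)²/47.4412 = 19.5330
  (73 − 53.0664)²/53.0664 = 7.4878
  (46 − 54.0830)²/54.0830 = 1.2080
  (28 − 39.8506)²/39.8506 = 3.5241
  (25 − 64.9793)²/64.9793 = 24.5977
  (64 − 66.2241)²/66.2241 = 0.0747
  (91 − 48.7967)²/48.7967 = 36.5008
  (82 − 79.7801)²/79.7801 = 0.0618
  (79 − 81.3084)²/81.3084 = 0.0655
  (60 − 59.9115)²/59.9115 = 0.0001
χ² = 5.0298 + 2.4719 + 19.5330 + 7.4878 + 1.2080 + 3.5241 + 24.5977 + 0.0747 + 36.5008 + 0.0618 + 0.0655 + 0.0001 = 100.555

100.555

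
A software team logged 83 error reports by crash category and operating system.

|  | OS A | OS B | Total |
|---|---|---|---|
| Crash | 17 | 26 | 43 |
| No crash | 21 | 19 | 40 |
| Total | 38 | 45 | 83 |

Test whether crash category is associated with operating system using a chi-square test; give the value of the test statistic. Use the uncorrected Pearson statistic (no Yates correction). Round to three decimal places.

Grand total N = 83.
Expected counts (row total × column total / N):
  Crash, OS A: 43×38/83 = 19.6867
  Crash, OS B: 43×45/83 = 23.3133
  No crash, OS A: 40×38/83 = 18.3133
  No crash, OS B: 40×45/83 = 21.6867
Contributions (O − E)²/E:
  (17 − 19.6867)²/19.6867 = 0.3667
  (26 − 23.3133)²/23.3133 = 0.3096
  (21 − 18.3133)²/18.3133 = 0.3942
  (19 − 21.6867)²/21.6867 = 0.3328
χ² = 0.3667 + 0.3096 + 0.3942 + 0.3328 = 1.403

1.403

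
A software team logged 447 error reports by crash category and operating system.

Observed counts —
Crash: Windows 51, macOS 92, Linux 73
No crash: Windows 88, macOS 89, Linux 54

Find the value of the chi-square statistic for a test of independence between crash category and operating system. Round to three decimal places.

12.252

Row totals: 216, 231. Column totals: 139, 181, 127. Grand total N = 447.
Expected counts (row total × column total / N):
  Crash, Windows: 216×139/447 = 67.1678
  Crash, macOS: 216×181/447 = 87.4631
  Crash, Linux: 216×127/447 = 61.3691
  No crash, Windows: 231×139/447 = 71.8322
  No crash, macOS: 231×181/447 = 93.5369
  No crash, Linux: 231×127/447 = 65.6309
Contributions (O − E)²/E:
  (51 − 67.1678)²/67.1678 = 3.8917
  (92 − 87.4631)²/87.4631 = 0.2353
  (73 − 61.3691)²/61.3691 = 2.2043
  (88 − 71.8322)²/71.8322 = 3.6390
  (89 − 93.5369)²/93.5369 = 0.2201
  (54 − 65.6309)²/65.6309 = 2.0612
χ² = 3.8917 + 0.2353 + 2.2043 + 3.6390 + 0.2201 + 2.0612 = 12.252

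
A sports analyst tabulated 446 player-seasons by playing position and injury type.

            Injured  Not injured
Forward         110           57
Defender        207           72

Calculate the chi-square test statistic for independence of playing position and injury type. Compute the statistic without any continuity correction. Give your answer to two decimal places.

Row totals: 167, 279. Column totals: 317, 129. Grand total N = 446.
Expected counts (row total × column total / N):
  Forward, Injured: 167×317/446 = 118.697
  Forward, Not injured: 167×129/446 = 48.303
  Defender, Injured: 279×317/446 = 198.303
  Defender, Not injured: 279×129/446 = 80.697
Contributions (O − E)²/E:
  (110 − 118.697)²/118.697 = 0.6372
  (57 − 48.303)²/48.303 = 1.5659
  (207 − 198.303)²/198.303 = 0.3814
  (72 − 80.697)²/80.697 = 0.9373
χ² = 0.6372 + 1.5659 + 0.3814 + 0.9373 = 3.52

3.52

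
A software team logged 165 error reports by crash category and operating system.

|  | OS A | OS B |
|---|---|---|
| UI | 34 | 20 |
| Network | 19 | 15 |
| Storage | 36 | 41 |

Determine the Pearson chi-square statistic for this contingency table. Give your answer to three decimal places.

Row totals: 54, 34, 77. Column totals: 89, 76. Grand total N = 165.
Expected counts (row total × column total / N):
  UI, OS A: 54×89/165 = 29.1273
  UI, OS B: 54×76/165 = 24.8727
  Network, OS A: 34×89/165 = 18.3394
  Network, OS B: 34×76/165 = 15.6606
  Storage, OS A: 77×89/165 = 41.5333
  Storage, OS B: 77×76/165 = 35.4667
Contributions (O − E)²/E:
  (34 − 29.1273)²/29.1273 = 0.8152
  (20 − 24.8727)²/24.8727 = 0.9546
  (19 − 18.3394)²/18.3394 = 0.0238
  (15 − 15.6606)²/15.6606 = 0.0279
  (36 − 41.5333)²/41.5333 = 0.7372
  (41 − 35.4667)²/35.4667 = 0.8633
χ² = 0.8152 + 0.9546 + 0.0238 + 0.0279 + 0.7372 + 0.8633 = 3.422

3.422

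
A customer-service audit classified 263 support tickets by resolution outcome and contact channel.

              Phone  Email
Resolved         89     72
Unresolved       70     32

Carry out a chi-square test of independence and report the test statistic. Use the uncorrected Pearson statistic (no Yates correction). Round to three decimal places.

4.654

Row totals: 161, 102. Column totals: 159, 104. Grand total N = 263.
Expected counts (row total × column total / N):
  Resolved, Phone: 161×159/263 = 97.3346
  Resolved, Email: 161×104/263 = 63.6654
  Unresolved, Phone: 102×159/263 = 61.6654
  Unresolved, Email: 102×104/263 = 40.3346
Contributions (O − E)²/E:
  (89 − 97.3346)²/97.3346 = 0.7137
  (72 − 63.6654)²/63.6654 = 1.0911
  (70 − 61.6654)²/61.6654 = 1.1265
  (32 − 40.3346)²/40.3346 = 1.7222
χ² = 0.7137 + 1.0911 + 1.1265 + 1.7222 = 4.654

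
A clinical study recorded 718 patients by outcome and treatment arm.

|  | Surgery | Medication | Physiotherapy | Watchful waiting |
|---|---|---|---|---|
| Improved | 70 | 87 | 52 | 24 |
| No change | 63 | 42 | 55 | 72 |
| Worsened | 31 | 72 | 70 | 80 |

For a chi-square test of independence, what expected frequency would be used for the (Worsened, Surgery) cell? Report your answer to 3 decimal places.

Row total (Worsened) = 253; column total (Surgery) = 164; grand total N = 718.
Expected count = (row total × column total) / N = 253 × 164 / 718 = 57.788.

57.788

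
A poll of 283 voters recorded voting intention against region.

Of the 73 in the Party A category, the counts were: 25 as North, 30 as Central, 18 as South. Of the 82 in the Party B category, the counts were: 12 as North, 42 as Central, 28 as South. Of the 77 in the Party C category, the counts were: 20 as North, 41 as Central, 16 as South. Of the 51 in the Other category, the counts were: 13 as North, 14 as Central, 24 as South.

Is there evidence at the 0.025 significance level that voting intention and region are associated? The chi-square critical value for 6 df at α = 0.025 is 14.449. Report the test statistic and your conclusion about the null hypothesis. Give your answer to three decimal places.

Row totals: 73, 82, 77, 51. Column totals: 70, 127, 86. Grand total N = 283.
Expected counts (row total × column total / N):
  Party A, North: 73×70/283 = 18.0565
  Party A, Central: 73×127/283 = 32.7597
  Party A, South: 73×86/283 = 22.1837
  Party B, North: 82×70/283 = 20.2827
  Party B, Central: 82×127/283 = 36.7986
  Party B, South: 82×86/283 = 24.9187
  Party C, North: 77×70/283 = 19.0459
  Party C, Central: 77×127/283 = 34.5548
  Party C, South: 77×86/283 = 23.3993
  Other, North: 51×70/283 = 12.6148
  Other, Central: 51×127/283 = 22.8869
  Other, South: 51×86/283 = 15.4982
Contributions (O − E)²/E:
  (25 − 18.0565)²/18.0565 = 2.6701
  (30 − 32.7597)²/32.7597 = 0.2325
  (18 − 22.1837)²/22.1837 = 0.7890
  (12 − 20.2827)²/20.2827 = 3.3823
  (42 − 36.7986)²/36.7986 = 0.7352
  (28 − 24.9187)²/24.9187 = 0.3810
  (20 − 19.0459)²/19.0459 = 0.0478
  (41 − 34.5548)²/34.5548 = 1.2022
  (16 − 23.3993)²/23.3993 = 2.3398
  (13 − 12.6148)²/12.6148 = 0.0118
  (14 − 22.8869)²/22.8869 = 3.4508
  (24 − 15.4982)²/15.4982 = 4.6638
χ² = 2.6701 + 0.2325 + 0.7890 + 3.3823 + 0.7352 + 0.3810 + 0.0478 + 1.2022 + 2.3398 + 0.0118 + 3.4508 + 4.6638 = 19.906
df = (4−1)(3−1) = 6. Since 19.906 > 14.449, reject the null hypothesis of independence at α = 0.025.

19.906; reject H₀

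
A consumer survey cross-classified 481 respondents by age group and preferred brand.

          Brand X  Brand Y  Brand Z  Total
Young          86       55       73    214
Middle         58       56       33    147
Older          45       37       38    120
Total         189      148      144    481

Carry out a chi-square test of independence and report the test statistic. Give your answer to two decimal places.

Grand total N = 481.
Expected counts (row total × column total / N):
  Young, Brand X: 214×189/481 = 84.087
  Young, Brand Y: 214×148/481 = 65.846
  Young, Brand Z: 214×144/481 = 64.067
  Middle, Brand X: 147×189/481 = 57.761
  Middle, Brand Y: 147×148/481 = 45.231
  Middle, Brand Z: 147×144/481 = 44.008
  Older, Brand X: 120×189/481 = 47.152
  Older, Brand Y: 120×148/481 = 36.923
  Older, Brand Z: 120×144/481 = 35.925
Contributions (O − E)²/E:
  (86 − 84.087)²/84.087 = 0.0435
  (55 − 65.846)²/65.846 = 1.7865
  (73 − 64.067)²/64.067 = 1.2455
  (58 − 57.761)²/57.761 = 0.0010
  (56 − 45.231)²/45.231 = 2.5640
  (33 − 44.008)²/44.008 = 2.7535
  (45 − 47.152)²/47.152 = 0.0982
  (37 − 36.923)²/36.923 = 0.0002
  (38 − 35.925)²/35.925 = 0.1199
χ² = 0.0435 + 1.7865 + 1.2455 + 0.0010 + 2.5640 + 2.7535 + 0.0982 + 0.0002 + 0.1199 = 8.61

8.61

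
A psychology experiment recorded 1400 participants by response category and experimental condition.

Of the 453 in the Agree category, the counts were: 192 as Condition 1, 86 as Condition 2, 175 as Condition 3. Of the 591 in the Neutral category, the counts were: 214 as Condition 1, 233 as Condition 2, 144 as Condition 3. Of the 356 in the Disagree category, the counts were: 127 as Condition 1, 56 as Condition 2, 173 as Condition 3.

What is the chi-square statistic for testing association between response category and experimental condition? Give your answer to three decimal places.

Row totals: 453, 591, 356. Column totals: 533, 375, 492. Grand total N = 1400.
Expected counts (row total × column total / N):
  Agree, Condition 1: 453×533/1400 = 172.4636
  Agree, Condition 2: 453×375/1400 = 121.3393
  Agree, Condition 3: 453×492/1400 = 159.1971
  Neutral, Condition 1: 591×533/1400 = 225.0021
  Neutral, Condition 2: 591×375/1400 = 158.3036
  Neutral, Condition 3: 591×492/1400 = 207.6943
  Disagree, Condition 1: 356×533/1400 = 135.5343
  Disagree, Condition 2: 356×375/1400 = 95.3571
  Disagree, Condition 3: 356×492/1400 = 125.1086
Contributions (O − E)²/E:
  (192 − 172.4636)²/172.4636 = 2.2131
  (86 − 121.3393)²/121.3393 = 10.2923
  (175 − 159.1971)²/159.1971 = 1.5687
  (214 − 225.0021)²/225.0021 = 0.5380
  (233 − 158.3036)²/158.3036 = 35.2459
  (144 − 207.6943)²/207.6943 = 19.5333
  (127 − 135.5343)²/135.5343 = 0.5374
  (56 − 95.3571)²/95.3571 = 16.2440
  (173 − 125.1086)²/125.1086 = 18.3328
χ² = 2.2131 + 10.2923 + 1.5687 + 0.5380 + 35.2459 + 19.5333 + 0.5374 + 16.2440 + 18.3328 = 104.506

104.506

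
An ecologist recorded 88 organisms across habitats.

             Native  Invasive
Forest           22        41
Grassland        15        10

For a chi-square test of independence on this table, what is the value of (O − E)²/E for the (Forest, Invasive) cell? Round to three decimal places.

0.552

Row total (Forest) = 63; column total (Invasive) = 51; N = 88.
Expected count E = 63 × 51 / 88 = 36.5114.
Contribution = (O − E)²/E = (41 − 36.5114)² / 36.5114 = 0.552.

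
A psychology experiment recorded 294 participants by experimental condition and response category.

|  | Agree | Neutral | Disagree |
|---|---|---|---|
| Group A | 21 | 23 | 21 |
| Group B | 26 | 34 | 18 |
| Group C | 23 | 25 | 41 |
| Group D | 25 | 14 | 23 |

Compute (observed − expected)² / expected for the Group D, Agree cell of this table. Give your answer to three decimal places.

Row total (Group D) = 62; column total (Agree) = 95; N = 294.
Expected count E = 62 × 95 / 294 = 20.0340.
Contribution = (O − E)²/E = (25 − 20.0340)² / 20.0340 = 1.231.

1.231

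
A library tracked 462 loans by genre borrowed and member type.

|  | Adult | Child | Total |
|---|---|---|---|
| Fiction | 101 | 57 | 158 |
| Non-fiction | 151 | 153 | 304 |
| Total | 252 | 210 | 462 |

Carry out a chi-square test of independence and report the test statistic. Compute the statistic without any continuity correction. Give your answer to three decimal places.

8.519

Grand total N = 462.
Expected counts (row total × column total / N):
  Fiction, Adult: 158×252/462 = 86.1818
  Fiction, Child: 158×210/462 = 71.8182
  Non-fiction, Adult: 304×252/462 = 165.8182
  Non-fiction, Child: 304×210/462 = 138.1818
Contributions (O − E)²/E:
  (101 − 86.1818)²/86.1818 = 2.5479
  (57 − 71.8182)²/71.8182 = 3.0574
  (151 − 165.8182)²/165.8182 = 1.3242
  (153 − 138.1818)²/138.1818 = 1.5891
χ² = 2.5479 + 3.0574 + 1.3242 + 1.5891 = 8.519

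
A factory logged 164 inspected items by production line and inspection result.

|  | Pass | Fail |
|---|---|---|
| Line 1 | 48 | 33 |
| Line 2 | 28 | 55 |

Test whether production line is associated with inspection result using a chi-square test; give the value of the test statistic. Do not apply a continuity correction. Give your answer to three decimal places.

Row totals: 81, 83. Column totals: 76, 88. Grand total N = 164.
Expected counts (row total × column total / N):
  Line 1, Pass: 81×76/164 = 37.5366
  Line 1, Fail: 81×88/164 = 43.4634
  Line 2, Pass: 83×76/164 = 38.4634
  Line 2, Fail: 83×88/164 = 44.5366
Contributions (O − E)²/E:
  (48 − 37.5366)²/37.5366 = 2.9167
  (33 − 43.4634)²/43.4634 = 2.5190
  (28 − 38.4634)²/38.4634 = 2.8464
  (55 − 44.5366)²/44.5366 = 2.4583
χ² = 2.9167 + 2.5190 + 2.8464 + 2.4583 = 10.740

10.740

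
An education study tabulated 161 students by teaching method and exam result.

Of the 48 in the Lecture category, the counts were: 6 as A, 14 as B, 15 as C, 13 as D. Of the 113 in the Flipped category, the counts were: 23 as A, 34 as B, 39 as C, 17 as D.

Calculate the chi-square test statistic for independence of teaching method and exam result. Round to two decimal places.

3.89

Row totals: 48, 113. Column totals: 29, 48, 54, 30. Grand total N = 161.
Expected counts (row total × column total / N):
  Lecture, A: 48×29/161 = 8.646
  Lecture, B: 48×48/161 = 14.311
  Lecture, C: 48×54/161 = 16.099
  Lecture, D: 48×30/161 = 8.944
  Flipped, A: 113×29/161 = 20.354
  Flipped, B: 113×48/161 = 33.689
  Flipped, C: 113×54/161 = 37.901
  Flipped, D: 113×30/161 = 21.056
Contributions (O − E)²/E:
  (6 − 8.646)²/8.646 = 0.8098
  (14 − 14.311)²/14.311 = 0.0068
  (15 − 16.099)²/16.099 = 0.0750
  (13 − 8.944)²/8.944 = 1.8393
  (23 − 20.354)²/20.354 = 0.3440
  (34 − 33.689)²/33.689 = 0.0029
  (39 − 37.901)²/37.901 = 0.0319
  (17 − 21.056)²/21.056 = 0.7813
χ² = 0.8098 + 0.0068 + 0.0750 + 1.8393 + 0.3440 + 0.0029 + 0.0319 + 0.7813 = 3.89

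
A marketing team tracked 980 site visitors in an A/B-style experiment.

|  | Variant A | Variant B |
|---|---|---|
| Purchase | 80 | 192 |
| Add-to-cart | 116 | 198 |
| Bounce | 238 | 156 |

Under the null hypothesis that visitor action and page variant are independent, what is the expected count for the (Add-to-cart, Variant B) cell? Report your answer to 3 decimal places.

174.943

Row total (Add-to-cart) = 314; column total (Variant B) = 546; grand total N = 980.
Expected count = (row total × column total) / N = 314 × 546 / 980 = 174.943.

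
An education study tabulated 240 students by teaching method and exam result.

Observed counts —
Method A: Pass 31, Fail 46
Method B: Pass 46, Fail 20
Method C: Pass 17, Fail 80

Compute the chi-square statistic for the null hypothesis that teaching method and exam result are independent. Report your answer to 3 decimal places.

44.924

Row totals: 77, 66, 97. Column totals: 94, 146. Grand total N = 240.
Expected counts (row total × column total / N):
  Method A, Pass: 77×94/240 = 30.1583
  Method A, Fail: 77×146/240 = 46.8417
  Method B, Pass: 66×94/240 = 25.8500
  Method B, Fail: 66×146/240 = 40.1500
  Method C, Pass: 97×94/240 = 37.9917
  Method C, Fail: 97×146/240 = 59.0083
Contributions (O − E)²/E:
  (31 − 30.1583)²/30.1583 = 0.0235
  (46 − 46.8417)²/46.8417 = 0.0151
  (46 − 25.8500)²/25.8500 = 15.7069
  (20 − 40.1500)²/40.1500 = 10.1126
  (17 − 37.9917)²/37.9917 = 11.5986
  (80 − 59.0083)²/59.0083 = 7.4676
χ² = 0.0235 + 0.0151 + 15.7069 + 10.1126 + 11.5986 + 7.4676 = 44.924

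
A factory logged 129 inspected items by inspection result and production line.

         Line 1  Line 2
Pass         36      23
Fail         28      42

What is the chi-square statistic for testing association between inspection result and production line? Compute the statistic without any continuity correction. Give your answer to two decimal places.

5.66

Row totals: 59, 70. Column totals: 64, 65. Grand total N = 129.
Expected counts (row total × column total / N):
  Pass, Line 1: 59×64/129 = 29.271
  Pass, Line 2: 59×65/129 = 29.729
  Fail, Line 1: 70×64/129 = 34.729
  Fail, Line 2: 70×65/129 = 35.271
Contributions (O − E)²/E:
  (36 − 29.271)²/29.271 = 1.5469
  (23 − 29.729)²/29.729 = 1.5231
  (28 − 34.729)²/34.729 = 1.3038
  (42 − 35.271)²/35.271 = 1.2838
χ² = 1.5469 + 1.5231 + 1.3038 + 1.2838 = 5.66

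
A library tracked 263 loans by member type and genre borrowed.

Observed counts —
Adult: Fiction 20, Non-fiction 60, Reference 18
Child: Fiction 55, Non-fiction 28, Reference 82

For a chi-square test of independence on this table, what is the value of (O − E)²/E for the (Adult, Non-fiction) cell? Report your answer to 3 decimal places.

Row total (Adult) = 98; column total (Non-fiction) = 88; N = 263.
Expected count E = 98 × 88 / 263 = 32.79087.
Contribution = (O − E)²/E = (60 − 32.79087)² / 32.79087 = 22.578.

22.578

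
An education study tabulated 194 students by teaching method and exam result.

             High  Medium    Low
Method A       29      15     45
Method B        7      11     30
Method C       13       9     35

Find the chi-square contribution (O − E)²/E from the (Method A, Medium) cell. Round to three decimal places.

Row total (Method A) = 89; column total (Medium) = 35; N = 194.
Expected count E = 89 × 35 / 194 = 16.0567.
Contribution = (O − E)²/E = (15 − 16.0567)² / 16.0567 = 0.070.

0.070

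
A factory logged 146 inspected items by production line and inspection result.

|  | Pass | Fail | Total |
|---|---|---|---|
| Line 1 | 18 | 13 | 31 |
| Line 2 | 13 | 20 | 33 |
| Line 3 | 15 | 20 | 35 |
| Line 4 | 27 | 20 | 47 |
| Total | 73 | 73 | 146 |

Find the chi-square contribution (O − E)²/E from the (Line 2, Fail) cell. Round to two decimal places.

0.74

Row total (Line 2) = 33; column total (Fail) = 73; N = 146.
Expected count E = 33 × 73 / 146 = 16.500.
Contribution = (O − E)²/E = (20 − 16.500)² / 16.500 = 0.74.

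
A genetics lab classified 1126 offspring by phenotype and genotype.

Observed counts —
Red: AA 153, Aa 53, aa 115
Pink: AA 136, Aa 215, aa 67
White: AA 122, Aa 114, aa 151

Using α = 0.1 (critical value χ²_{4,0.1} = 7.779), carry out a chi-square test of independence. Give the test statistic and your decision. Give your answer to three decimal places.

Row totals: 321, 418, 387. Column totals: 411, 382, 333. Grand total N = 1126.
Expected counts (row total × column total / N):
  Red, AA: 321×411/1126 = 117.1679
  Red, Aa: 321×382/1126 = 108.9005
  Red, aa: 321×333/1126 = 94.9316
  Pink, AA: 418×411/1126 = 152.5737
  Pink, Aa: 418×382/1126 = 141.8082
  Pink, aa: 418×333/1126 = 123.6181
  White, AA: 387×411/1126 = 141.2584
  White, Aa: 387×382/1126 = 131.2913
  White, aa: 387×333/1126 = 114.4503
Contributions (O − E)²/E:
  (153 − 117.1679)²/117.1679 = 10.9581
  (53 − 108.9005)²/108.9005 = 28.6947
  (115 − 94.9316)²/94.9316 = 4.2424
  (136 − 152.5737)²/152.5737 = 1.8004
  (215 − 141.8082)²/141.8082 = 37.7767
  (67 − 123.6181)²/123.6181 = 25.9316
  (122 − 141.2584)²/141.2584 = 2.6256
  (114 − 131.2913)²/131.2913 = 2.2773
  (151 − 114.4503)²/114.4503 = 11.6721
χ² = 10.9581 + 28.6947 + 4.2424 + 1.8004 + 37.7767 + 25.9316 + 2.6256 + 2.2773 + 11.6721 = 125.979
df = (3−1)(3−1) = 4. Since 125.979 > 7.779, reject the null hypothesis of independence at α = 0.1.

125.979; reject H₀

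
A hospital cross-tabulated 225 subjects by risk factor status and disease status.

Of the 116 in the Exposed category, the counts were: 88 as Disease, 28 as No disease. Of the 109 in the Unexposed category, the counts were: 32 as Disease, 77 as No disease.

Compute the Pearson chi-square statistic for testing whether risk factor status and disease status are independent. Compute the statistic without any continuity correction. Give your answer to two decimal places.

Row totals: 116, 109. Column totals: 120, 105. Grand total N = 225.
Expected counts (row total × column total / N):
  Exposed, Disease: 116×120/225 = 61.867
  Exposed, No disease: 116×105/225 = 54.133
  Unexposed, Disease: 109×120/225 = 58.133
  Unexposed, No disease: 109×105/225 = 50.867
Contributions (O − E)²/E:
  (88 − 61.867)²/61.867 = 11.0387
  (28 − 54.133)²/54.133 = 12.6158
  (32 − 58.133)²/58.133 = 11.7478
  (77 − 50.867)²/50.867 = 13.4259
χ² = 11.0387 + 12.6158 + 11.7478 + 13.4259 = 48.83

48.83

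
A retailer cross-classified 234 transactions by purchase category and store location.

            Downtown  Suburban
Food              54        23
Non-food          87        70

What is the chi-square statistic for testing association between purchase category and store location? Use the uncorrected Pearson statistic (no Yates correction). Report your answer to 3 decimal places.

Row totals: 77, 157. Column totals: 141, 93. Grand total N = 234.
Expected counts (row total × column total / N):
  Food, Downtown: 77×141/234 = 46.3974
  Food, Suburban: 77×93/234 = 30.6026
  Non-food, Downtown: 157×141/234 = 94.6026
  Non-food, Suburban: 157×93/234 = 62.3974
Contributions (O − E)²/E:
  (54 − 46.3974)²/46.3974 = 1.2457
  (23 − 30.6026)²/30.6026 = 1.8887
  (87 − 94.6026)²/94.6026 = 0.6110
  (70 − 62.3974)²/62.3974 = 0.9263
χ² = 1.2457 + 1.8887 + 0.6110 + 0.9263 = 4.672

4.672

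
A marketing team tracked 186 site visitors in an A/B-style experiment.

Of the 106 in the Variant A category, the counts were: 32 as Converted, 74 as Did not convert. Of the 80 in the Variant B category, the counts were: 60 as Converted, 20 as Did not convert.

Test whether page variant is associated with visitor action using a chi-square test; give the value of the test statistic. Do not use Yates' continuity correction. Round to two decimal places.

Row totals: 106, 80. Column totals: 92, 94. Grand total N = 186.
Expected counts (row total × column total / N):
  Variant A, Converted: 106×92/186 = 52.430
  Variant A, Did not convert: 106×94/186 = 53.570
  Variant B, Converted: 80×92/186 = 39.570
  Variant B, Did not convert: 80×94/186 = 40.430
Contributions (O − E)²/E:
  (32 − 52.430)²/52.430 = 7.9608
  (74 − 53.570)²/53.570 = 7.7914
  (60 − 39.570)²/39.570 = 10.5480
  (20 − 40.430)²/40.430 = 10.3236
χ² = 7.9608 + 7.7914 + 10.5480 + 10.3236 = 36.62

36.62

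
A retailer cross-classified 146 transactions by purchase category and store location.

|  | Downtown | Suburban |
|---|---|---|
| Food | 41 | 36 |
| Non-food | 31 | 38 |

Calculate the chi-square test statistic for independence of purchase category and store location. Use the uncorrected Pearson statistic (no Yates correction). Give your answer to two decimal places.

Row totals: 77, 69. Column totals: 72, 74. Grand total N = 146.
Expected counts (row total × column total / N):
  Food, Downtown: 77×72/146 = 37.973
  Food, Suburban: 77×74/146 = 39.027
  Non-food, Downtown: 69×72/146 = 34.027
  Non-food, Suburban: 69×74/146 = 34.973
Contributions (O − E)²/E:
  (41 − 37.973)²/37.973 = 0.2413
  (36 − 39.027)²/39.027 = 0.2348
  (31 − 34.027)²/34.027 = 0.2693
  (38 − 34.973)²/34.973 = 0.2620
χ² = 0.2413 + 0.2348 + 0.2693 + 0.2620 = 1.01

1.01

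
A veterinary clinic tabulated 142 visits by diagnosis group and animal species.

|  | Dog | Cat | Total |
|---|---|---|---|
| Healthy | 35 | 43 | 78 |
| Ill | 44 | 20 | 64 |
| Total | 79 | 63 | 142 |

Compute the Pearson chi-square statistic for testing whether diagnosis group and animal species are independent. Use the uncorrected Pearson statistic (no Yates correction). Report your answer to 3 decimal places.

8.121

Grand total N = 142.
Expected counts (row total × column total / N):
  Healthy, Dog: 78×79/142 = 43.3944
  Healthy, Cat: 78×63/142 = 34.6056
  Ill, Dog: 64×79/142 = 35.6056
  Ill, Cat: 64×63/142 = 28.3944
Contributions (O − E)²/E:
  (35 − 43.3944)²/43.3944 = 1.6238
  (43 − 34.6056)²/34.6056 = 2.0363
  (44 − 35.6056)²/35.6056 = 1.9791
  (20 − 28.3944)²/28.3944 = 2.4817
χ² = 1.6238 + 2.0363 + 1.9791 + 2.4817 = 8.121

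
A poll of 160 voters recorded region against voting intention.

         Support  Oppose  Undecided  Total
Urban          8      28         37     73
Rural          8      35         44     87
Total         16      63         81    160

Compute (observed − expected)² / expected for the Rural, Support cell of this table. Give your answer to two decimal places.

Row total (Rural) = 87; column total (Support) = 16; N = 160.
Expected count E = 87 × 16 / 160 = 8.700.
Contribution = (O − E)²/E = (8 − 8.700)² / 8.700 = 0.06.

0.06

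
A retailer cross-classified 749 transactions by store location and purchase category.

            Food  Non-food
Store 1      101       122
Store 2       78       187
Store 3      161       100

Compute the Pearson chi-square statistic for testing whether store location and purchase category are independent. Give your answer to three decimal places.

55.180

Row totals: 223, 265, 261. Column totals: 340, 409. Grand total N = 749.
Expected counts (row total × column total / N):
  Store 1, Food: 223×340/749 = 101.2283
  Store 1, Non-food: 223×409/749 = 121.7717
  Store 2, Food: 265×340/749 = 120.2937
  Store 2, Non-food: 265×409/749 = 144.7063
  Store 3, Food: 261×340/749 = 118.4780
  Store 3, Non-food: 261×409/749 = 142.5220
Contributions (O − E)²/E:
  (101 − 101.2283)²/101.2283 = 0.0005
  (122 − 121.7717)²/121.7717 = 0.0004
  (78 − 120.2937)²/120.2937 = 14.8699
  (187 − 144.7063)²/144.7063 = 12.3613
  (161 − 118.4780)²/118.4780 = 15.2612
  (100 − 142.5220)²/142.5220 = 12.6866
χ² = 0.0005 + 0.0004 + 14.8699 + 12.3613 + 15.2612 + 12.6866 = 55.180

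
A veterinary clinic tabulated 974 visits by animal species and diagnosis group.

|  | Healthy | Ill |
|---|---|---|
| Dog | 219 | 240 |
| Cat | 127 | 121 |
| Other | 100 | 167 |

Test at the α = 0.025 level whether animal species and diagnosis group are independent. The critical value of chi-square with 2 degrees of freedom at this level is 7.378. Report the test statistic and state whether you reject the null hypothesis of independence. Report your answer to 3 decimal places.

Row totals: 459, 248, 267. Column totals: 446, 528. Grand total N = 974.
Expected counts (row total × column total / N):
  Dog, Healthy: 459×446/974 = 210.17864
  Dog, Ill: 459×528/974 = 248.82136
  Cat, Healthy: 248×446/974 = 113.56057
  Cat, Ill: 248×528/974 = 134.43943
  Other, Healthy: 267×446/974 = 122.26078
  Other, Ill: 267×528/974 = 144.73922
Contributions (O − E)²/E:
  (219 − 210.17864)²/210.17864 = 0.3702
  (240 − 248.82136)²/248.82136 = 0.3127
  (127 − 113.56057)²/113.56057 = 1.5905
  (121 − 134.43943)²/134.43943 = 1.3435
  (100 − 122.26078)²/122.26078 = 4.0532
  (167 − 144.73922)²/144.73922 = 3.4237
χ² = 0.3702 + 0.3127 + 1.5905 + 1.3435 + 4.0532 + 3.4237 = 11.094
df = (3−1)(2−1) = 2. Since 11.094 > 7.378, reject the null hypothesis of independence at α = 0.025.

11.094; reject H₀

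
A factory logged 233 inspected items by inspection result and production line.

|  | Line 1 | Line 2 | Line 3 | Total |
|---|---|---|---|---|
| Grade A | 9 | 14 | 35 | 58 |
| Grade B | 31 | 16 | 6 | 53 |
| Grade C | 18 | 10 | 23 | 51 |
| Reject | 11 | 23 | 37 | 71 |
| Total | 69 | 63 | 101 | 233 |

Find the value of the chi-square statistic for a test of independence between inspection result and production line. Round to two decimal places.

44.02

Grand total N = 233.
Expected counts (row total × column total / N):
  Grade A, Line 1: 58×69/233 = 17.176
  Grade A, Line 2: 58×63/233 = 15.682
  Grade A, Line 3: 58×101/233 = 25.142
  Grade B, Line 1: 53×69/233 = 15.695
  Grade B, Line 2: 53×63/233 = 14.330
  Grade B, Line 3: 53×101/233 = 22.974
  Grade C, Line 1: 51×69/233 = 15.103
  Grade C, Line 2: 51×63/233 = 13.790
  Grade C, Line 3: 51×101/233 = 22.107
  Reject, Line 1: 71×69/233 = 21.026
  Reject, Line 2: 71×63/233 = 19.197
  Reject, Line 3: 71×101/233 = 30.777
Contributions (O − E)²/E:
  (9 − 17.176)²/17.176 = 3.8919
  (14 − 15.682)²/15.682 = 0.1804
  (35 − 25.142)²/25.142 = 3.8653
  (31 − 15.695)²/15.695 = 14.9247
  (16 − 14.330)²/14.330 = 0.1946
  (6 − 22.974)²/22.974 = 12.5410
  (18 − 15.103)²/15.103 = 0.5557
  (10 − 13.790)²/13.790 = 1.0416
  (23 − 22.107)²/22.107 = 0.0361
  (11 − 21.026)²/21.026 = 4.7808
  (23 − 19.197)²/19.197 = 0.7534
  (37 − 30.777)²/30.777 = 1.2583
χ² = 3.8919 + 0.1804 + 3.8653 + 14.9247 + 0.1946 + 12.5410 + 0.5557 + 1.0416 + 0.0361 + 4.7808 + 0.7534 + 1.2583 = 44.02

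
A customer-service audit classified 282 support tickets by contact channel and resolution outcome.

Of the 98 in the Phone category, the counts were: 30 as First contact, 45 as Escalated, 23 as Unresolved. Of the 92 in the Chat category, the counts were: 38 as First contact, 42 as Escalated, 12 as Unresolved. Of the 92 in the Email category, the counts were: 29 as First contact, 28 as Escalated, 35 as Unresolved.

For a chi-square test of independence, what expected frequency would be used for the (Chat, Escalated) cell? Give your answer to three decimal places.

37.518

Row total (Chat) = 92; column total (Escalated) = 115; grand total N = 282.
Expected count = (row total × column total) / N = 92 × 115 / 282 = 37.518.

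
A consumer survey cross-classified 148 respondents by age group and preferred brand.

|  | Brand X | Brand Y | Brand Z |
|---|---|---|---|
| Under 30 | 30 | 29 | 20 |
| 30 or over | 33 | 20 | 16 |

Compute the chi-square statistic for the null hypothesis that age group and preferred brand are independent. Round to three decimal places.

1.572

Row totals: 79, 69. Column totals: 63, 49, 36. Grand total N = 148.
Expected counts (row total × column total / N):
  Under 30, Brand X: 79×63/148 = 33.6284
  Under 30, Brand Y: 79×49/148 = 26.1554
  Under 30, Brand Z: 79×36/148 = 19.2162
  30 or over, Brand X: 69×63/148 = 29.3716
  30 or over, Brand Y: 69×49/148 = 22.8446
  30 or over, Brand Z: 69×36/148 = 16.7838
Contributions (O − E)²/E:
  (30 − 33.6284)²/33.6284 = 0.3915
  (29 − 26.1554)²/26.1554 = 0.3094
  (20 − 19.2162)²/19.2162 = 0.0320
  (33 − 29.3716)²/29.3716 = 0.4482
  (20 − 22.8446)²/22.8446 = 0.3542
  (16 − 16.7838)²/16.7838 = 0.0366
χ² = 0.3915 + 0.3094 + 0.0320 + 0.4482 + 0.3542 + 0.0366 = 1.572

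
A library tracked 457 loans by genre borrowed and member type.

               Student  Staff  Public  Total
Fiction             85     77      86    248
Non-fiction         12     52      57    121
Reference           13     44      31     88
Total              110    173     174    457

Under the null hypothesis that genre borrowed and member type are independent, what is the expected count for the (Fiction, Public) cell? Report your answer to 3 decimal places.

Row total (Fiction) = 248; column total (Public) = 174; grand total N = 457.
Expected count = (row total × column total) / N = 248 × 174 / 457 = 94.425.

94.425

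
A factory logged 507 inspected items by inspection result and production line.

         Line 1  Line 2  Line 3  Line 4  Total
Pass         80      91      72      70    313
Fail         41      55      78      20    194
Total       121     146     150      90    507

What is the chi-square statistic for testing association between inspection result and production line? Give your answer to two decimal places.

22.79

Grand total N = 507.
Expected counts (row total × column total / N):
  Pass, Line 1: 313×121/507 = 74.700
  Pass, Line 2: 313×146/507 = 90.134
  Pass, Line 3: 313×150/507 = 92.604
  Pass, Line 4: 313×90/507 = 55.562
  Fail, Line 1: 194×121/507 = 46.300
  Fail, Line 2: 194×146/507 = 55.866
  Fail, Line 3: 194×150/507 = 57.396
  Fail, Line 4: 194×90/507 = 34.438
Contributions (O − E)²/E:
  (80 − 74.700)²/74.700 = 0.3760
  (91 − 90.134)²/90.134 = 0.0083
  (72 − 92.604)²/92.604 = 4.5843
  (70 − 55.562)²/55.562 = 3.7518
  (41 − 46.300)²/46.300 = 0.6067
  (55 − 55.866)²/55.866 = 0.0134
  (78 − 57.396)²/57.396 = 7.3964
  (20 − 34.438)²/34.438 = 6.0531
χ² = 0.3760 + 0.0083 + 4.5843 + 3.7518 + 0.6067 + 0.0134 + 7.3964 + 6.0531 = 22.79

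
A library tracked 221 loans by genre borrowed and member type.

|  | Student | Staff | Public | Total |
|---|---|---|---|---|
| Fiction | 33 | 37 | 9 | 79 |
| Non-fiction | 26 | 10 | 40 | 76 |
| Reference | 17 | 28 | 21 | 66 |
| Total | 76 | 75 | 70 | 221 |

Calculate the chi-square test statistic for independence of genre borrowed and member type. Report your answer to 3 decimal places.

Grand total N = 221.
Expected counts (row total × column total / N):
  Fiction, Student: 79×76/221 = 27.1674
  Fiction, Staff: 79×75/221 = 26.8100
  Fiction, Public: 79×70/221 = 25.0226
  Non-fiction, Student: 76×76/221 = 26.1357
  Non-fiction, Staff: 76×75/221 = 25.7919
  Non-fiction, Public: 76×70/221 = 24.0724
  Reference, Student: 66×76/221 = 22.6968
  Reference, Staff: 66×75/221 = 22.3982
  Reference, Public: 66×70/221 = 20.9050
Contributions (O − E)²/E:
  (33 − 27.1674)²/27.1674 = 1.2522
  (37 − 26.8100)²/26.8100 = 3.8730
  (9 − 25.0226)²/25.0226 = 10.2597
  (26 − 26.1357)²/26.1357 = 0.0007
  (10 − 25.7919)²/25.7919 = 9.6691
  (40 − 24.0724)²/24.0724 = 10.5386
  (17 − 22.6968)²/22.6968 = 1.4299
  (28 − 22.3982)²/22.3982 = 1.4010
  (21 − 20.9050)²/20.9050 = 0.0004
χ² = 1.2522 + 3.8730 + 10.2597 + 0.0007 + 9.6691 + 10.5386 + 1.4299 + 1.4010 + 0.0004 = 38.425

38.425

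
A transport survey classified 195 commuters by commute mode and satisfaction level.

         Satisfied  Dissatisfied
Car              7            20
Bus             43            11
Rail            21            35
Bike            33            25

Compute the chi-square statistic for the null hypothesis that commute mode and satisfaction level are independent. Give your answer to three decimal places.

Row totals: 27, 54, 56, 58. Column totals: 104, 91. Grand total N = 195.
Expected counts (row total × column total / N):
  Car, Satisfied: 27×104/195 = 14.4000
  Car, Dissatisfied: 27×91/195 = 12.6000
  Bus, Satisfied: 54×104/195 = 28.8000
  Bus, Dissatisfied: 54×91/195 = 25.2000
  Rail, Satisfied: 56×104/195 = 29.8667
  Rail, Dissatisfied: 56×91/195 = 26.1333
  Bike, Satisfied: 58×104/195 = 30.9333
  Bike, Dissatisfied: 58×91/195 = 27.0667
Contributions (O − E)²/E:
  (7 − 14.4000)²/14.4000 = 3.8028
  (20 − 12.6000)²/12.6000 = 4.3460
  (43 − 28.8000)²/28.8000 = 7.0014
  (11 − 25.2000)²/25.2000 = 8.0016
  (21 − 29.8667)²/29.8667 = 2.6323
  (35 − 26.1333)²/26.1333 = 3.0084
  (33 − 30.9333)²/30.9333 = 0.1381
  (25 − 27.0667)²/27.0667 = 0.1578
χ² = 3.8028 + 4.3460 + 7.0014 + 8.0016 + 2.6323 + 3.0084 + 0.1381 + 0.1578 = 29.088

29.088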